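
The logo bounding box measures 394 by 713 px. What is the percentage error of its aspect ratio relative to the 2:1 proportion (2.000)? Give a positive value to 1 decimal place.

9.5%

Ratio = 713 / 394 ≈ 1.8096.
Ideal 2:1 = 2.0000. |1.8096 − 2.0000| / 2.0000 ≈ 9.52% → 9.5%.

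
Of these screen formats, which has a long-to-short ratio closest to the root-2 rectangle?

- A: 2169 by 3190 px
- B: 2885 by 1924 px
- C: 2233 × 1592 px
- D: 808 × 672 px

Ratios (long/short): A ≈ 1.471; B ≈ 1.499; C ≈ 1.403; D ≈ 1.202.
root-2 ≈ 1.414; option C is nearest (Δ 0.011).

C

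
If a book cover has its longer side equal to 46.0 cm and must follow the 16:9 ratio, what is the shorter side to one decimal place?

25.9 cm

16:9 ≈ 1.77778.
Shorter side = 46.0 ÷ 1.77778 ≈ 25.875 → 25.9 cm.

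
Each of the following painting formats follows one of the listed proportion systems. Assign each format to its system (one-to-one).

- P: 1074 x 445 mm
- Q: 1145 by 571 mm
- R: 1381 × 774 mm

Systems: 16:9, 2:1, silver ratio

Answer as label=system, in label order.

Ratios: P ≈ 2.413; Q ≈ 2.005; R ≈ 1.784.
Targets: 16:9 ≈ 1.778; 2:1 ≈ 2.000; silver ratio ≈ 2.414.

P=silver ratio, Q=2:1, R=16:9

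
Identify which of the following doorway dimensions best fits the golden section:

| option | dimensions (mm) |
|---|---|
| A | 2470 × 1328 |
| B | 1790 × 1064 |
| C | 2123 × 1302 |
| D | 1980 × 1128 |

C

Target golden ratio ≈ 1.618.
A: 1.860 (Δ0.242)  B: 1.682 (Δ0.064)  C: 1.631 (Δ0.013)  D: 1.755 (Δ0.137)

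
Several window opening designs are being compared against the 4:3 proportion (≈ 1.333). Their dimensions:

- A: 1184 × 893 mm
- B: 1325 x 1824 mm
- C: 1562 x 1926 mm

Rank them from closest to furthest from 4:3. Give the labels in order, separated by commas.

A: 1184/893 ≈ 1.326 → |1.326 − 1.333| = 0.007
B: 1824/1325 ≈ 1.377 → |1.377 − 1.333| = 0.044
C: 1926/1562 ≈ 1.233 → |1.233 − 1.333| = 0.100

A, B, C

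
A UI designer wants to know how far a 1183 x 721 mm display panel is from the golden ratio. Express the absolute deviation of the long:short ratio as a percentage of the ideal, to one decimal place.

1.4%

Ratio = 1183 / 721 ≈ 1.6408.
Ideal golden ratio ≈ 1.6180. |1.6408 − 1.6180| / 1.6180 ≈ 1.41% → 1.4%.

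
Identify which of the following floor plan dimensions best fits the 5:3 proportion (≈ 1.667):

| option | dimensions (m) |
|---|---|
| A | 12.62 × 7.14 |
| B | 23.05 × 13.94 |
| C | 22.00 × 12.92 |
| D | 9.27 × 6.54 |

Ratios (long/short): A ≈ 1.768; B ≈ 1.654; C ≈ 1.703; D ≈ 1.417.
5:3 ≈ 1.667; option B is nearest (Δ 0.013).

B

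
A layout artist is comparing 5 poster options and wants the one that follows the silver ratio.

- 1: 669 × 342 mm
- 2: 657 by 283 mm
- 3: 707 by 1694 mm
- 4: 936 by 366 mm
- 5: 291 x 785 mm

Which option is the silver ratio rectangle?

Target silver ratio ≈ 2.414.
1: 1.956 (Δ0.458)  2: 2.322 (Δ0.092)  3: 2.396 (Δ0.018)  4: 2.557 (Δ0.143)  5: 2.698 (Δ0.284)

3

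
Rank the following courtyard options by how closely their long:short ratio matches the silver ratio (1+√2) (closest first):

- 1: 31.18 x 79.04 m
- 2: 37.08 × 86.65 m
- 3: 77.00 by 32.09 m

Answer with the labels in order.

Ratios: 1 = 79.04 / 31.18 ≈ 2.535; 2 = 86.65 / 37.08 ≈ 2.337; 3 = 77.00 / 32.09 ≈ 2.400.
|Δ from 2.414|: 1 0.121; 2 0.077; 3 0.014.

3, 2, 1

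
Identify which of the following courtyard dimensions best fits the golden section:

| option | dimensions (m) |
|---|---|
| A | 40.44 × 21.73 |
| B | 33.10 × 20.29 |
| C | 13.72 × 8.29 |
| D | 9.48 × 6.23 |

Ratios (long/short): A ≈ 1.861; B ≈ 1.631; C ≈ 1.655; D ≈ 1.522.
golden ratio ≈ 1.618; option B is nearest (Δ 0.013).

B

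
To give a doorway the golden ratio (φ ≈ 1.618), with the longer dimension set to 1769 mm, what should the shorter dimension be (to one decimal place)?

golden ratio ≈ 1.61803.
Shorter side = 1769 ÷ 1.61803 ≈ 1093.305 → 1093.3 mm.

1093.3 mm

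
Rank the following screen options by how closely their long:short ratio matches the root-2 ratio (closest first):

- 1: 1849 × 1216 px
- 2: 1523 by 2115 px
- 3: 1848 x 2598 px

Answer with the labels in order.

3, 2, 1

Ratios: 1 = 1849 / 1216 ≈ 1.521; 2 = 2115 / 1523 ≈ 1.389; 3 = 2598 / 1848 ≈ 1.406.
|Δ from 1.414|: 1 0.107; 2 0.025; 3 0.008.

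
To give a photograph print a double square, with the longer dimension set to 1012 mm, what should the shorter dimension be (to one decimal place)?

506.0 mm

2:1 = 2.00000.
Shorter side = 1012 ÷ 2.00000 ≈ 506.000 → 506.0 mm.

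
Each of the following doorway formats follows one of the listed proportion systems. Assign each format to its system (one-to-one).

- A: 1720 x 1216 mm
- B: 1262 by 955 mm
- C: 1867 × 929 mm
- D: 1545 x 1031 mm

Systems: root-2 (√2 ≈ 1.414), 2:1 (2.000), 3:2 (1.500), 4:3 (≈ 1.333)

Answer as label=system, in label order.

A=root-2, B=4:3, C=2:1, D=3:2

Ratios: A ≈ 1.414; B ≈ 1.321; C ≈ 2.010; D ≈ 1.499.
Targets: root-2 ≈ 1.414; 2:1 ≈ 2.000; 3:2 ≈ 1.500; 4:3 ≈ 1.333.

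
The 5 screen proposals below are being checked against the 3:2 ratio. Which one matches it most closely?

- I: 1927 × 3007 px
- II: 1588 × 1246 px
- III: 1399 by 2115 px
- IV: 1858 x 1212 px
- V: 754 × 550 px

III

Ratios (long/short): I ≈ 1.560; II ≈ 1.274; III ≈ 1.512; IV ≈ 1.533; V ≈ 1.371.
3:2 ≈ 1.500; option III is nearest (Δ 0.012).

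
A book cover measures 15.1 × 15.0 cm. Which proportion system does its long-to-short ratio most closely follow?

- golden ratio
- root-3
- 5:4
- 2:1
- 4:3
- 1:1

Ratio = 15.1 / 15.0 ≈ 1.007.
Distances: golden ratio 1.618 (Δ 0.611); root-3 1.732 (Δ 0.725); 5:4 1.250 (Δ 0.243); 2:1 2.000 (Δ 0.993); 4:3 1.333 (Δ 0.326); 1:1 1.000 (Δ 0.007).

1:1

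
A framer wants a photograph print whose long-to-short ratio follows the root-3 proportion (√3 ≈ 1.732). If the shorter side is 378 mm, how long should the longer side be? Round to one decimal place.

654.7 mm

root-3 ≈ 1.73205.
Longer side = 378 × 1.73205 ≈ 654.715 → 654.7 mm.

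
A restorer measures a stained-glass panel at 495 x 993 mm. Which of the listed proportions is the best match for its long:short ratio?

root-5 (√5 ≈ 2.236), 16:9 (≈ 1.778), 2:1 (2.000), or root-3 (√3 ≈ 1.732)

2:1

993/495 ≈ 2.006. Nearest candidates are 2:1 (2.000, off by 0.006) and 16:9 (1.778, off by 0.228).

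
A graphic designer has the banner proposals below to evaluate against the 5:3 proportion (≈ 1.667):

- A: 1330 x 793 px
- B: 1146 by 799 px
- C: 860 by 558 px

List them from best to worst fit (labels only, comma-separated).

Ratios: A = 1330 / 793 ≈ 1.677; B = 1146 / 799 ≈ 1.434; C = 860 / 558 ≈ 1.541.
|Δ from 1.667|: A 0.010; B 0.233; C 0.126.

A, C, B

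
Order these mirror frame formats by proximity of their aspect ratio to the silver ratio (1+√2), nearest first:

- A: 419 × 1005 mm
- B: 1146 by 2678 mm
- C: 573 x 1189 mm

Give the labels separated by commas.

A, B, C

A: 1005/419 ≈ 2.399 → |2.399 − 2.414| = 0.015
B: 2678/1146 ≈ 2.337 → |2.337 − 2.414| = 0.077
C: 1189/573 ≈ 2.075 → |2.075 − 2.414| = 0.339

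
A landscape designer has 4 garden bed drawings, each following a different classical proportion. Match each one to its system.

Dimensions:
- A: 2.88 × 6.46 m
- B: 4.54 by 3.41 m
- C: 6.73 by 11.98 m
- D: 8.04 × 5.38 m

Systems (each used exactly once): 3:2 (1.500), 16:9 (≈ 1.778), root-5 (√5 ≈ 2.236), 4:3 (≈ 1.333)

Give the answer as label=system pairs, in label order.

A=root-5, B=4:3, C=16:9, D=3:2

Ratios: A ≈ 2.243; B ≈ 1.331; C ≈ 1.780; D ≈ 1.494.
Targets: 3:2 ≈ 1.500; 16:9 ≈ 1.778; root-5 ≈ 2.236; 4:3 ≈ 1.333.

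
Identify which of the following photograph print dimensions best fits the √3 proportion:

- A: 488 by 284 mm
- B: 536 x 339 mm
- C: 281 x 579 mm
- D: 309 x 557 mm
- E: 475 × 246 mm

Ratios (long/short): A ≈ 1.718; B ≈ 1.581; C ≈ 2.060; D ≈ 1.803; E ≈ 1.931.
root-3 ≈ 1.732; option A is nearest (Δ 0.014).

A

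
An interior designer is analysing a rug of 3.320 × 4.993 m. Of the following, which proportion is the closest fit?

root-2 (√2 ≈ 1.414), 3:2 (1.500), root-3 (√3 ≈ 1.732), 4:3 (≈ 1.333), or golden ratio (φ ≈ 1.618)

3:2

4.993/3.320 ≈ 1.504. Nearest candidates are 3:2 (1.500, off by 0.004) and root-2 (1.414, off by 0.090).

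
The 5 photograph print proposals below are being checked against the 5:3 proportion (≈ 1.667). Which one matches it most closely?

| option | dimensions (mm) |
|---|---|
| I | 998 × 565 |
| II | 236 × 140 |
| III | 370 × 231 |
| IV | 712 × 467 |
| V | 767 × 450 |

II

Ratios (long/short): I ≈ 1.766; II ≈ 1.686; III ≈ 1.602; IV ≈ 1.525; V ≈ 1.704.
5:3 ≈ 1.667; option II is nearest (Δ 0.019).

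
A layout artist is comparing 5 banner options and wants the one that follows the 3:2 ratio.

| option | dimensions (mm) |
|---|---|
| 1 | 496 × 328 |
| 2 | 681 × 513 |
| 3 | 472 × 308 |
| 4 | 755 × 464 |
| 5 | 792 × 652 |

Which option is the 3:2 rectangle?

1

Target 3:2 ≈ 1.500.
1: 1.512 (Δ0.012)  2: 1.327 (Δ0.173)  3: 1.532 (Δ0.032)  4: 1.627 (Δ0.127)  5: 1.215 (Δ0.285)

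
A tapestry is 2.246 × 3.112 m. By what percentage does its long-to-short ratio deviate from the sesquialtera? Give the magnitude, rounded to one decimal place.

Ratio = 3.112 / 2.246 ≈ 1.3856.
Ideal 3:2 = 1.5000. |1.3856 − 1.5000| / 1.5000 ≈ 7.63% → 7.6%.

7.6%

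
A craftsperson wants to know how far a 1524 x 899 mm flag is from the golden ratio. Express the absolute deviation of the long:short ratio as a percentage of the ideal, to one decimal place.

Ratio = 1524 / 899 ≈ 1.6952.
Ideal golden ratio ≈ 1.6180. |1.6952 − 1.6180| / 1.6180 ≈ 4.77% → 4.8%.

4.8%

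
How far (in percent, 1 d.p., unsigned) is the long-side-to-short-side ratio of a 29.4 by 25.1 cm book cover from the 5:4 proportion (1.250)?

6.3%

Ratio = 29.4 / 25.1 ≈ 1.1713.
Ideal 5:4 = 1.2500. |1.1713 − 1.2500| / 1.2500 ≈ 6.30% → 6.3%.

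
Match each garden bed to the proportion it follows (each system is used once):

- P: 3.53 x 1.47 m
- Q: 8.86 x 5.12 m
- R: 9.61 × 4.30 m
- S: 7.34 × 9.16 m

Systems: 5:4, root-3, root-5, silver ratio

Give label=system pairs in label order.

Ratios: P ≈ 2.401; Q ≈ 1.730; R ≈ 2.235; S ≈ 1.248.
Targets: 5:4 ≈ 1.250; root-3 ≈ 1.732; root-5 ≈ 2.236; silver ratio ≈ 2.414.

P=silver ratio, Q=root-3, R=root-5, S=5:4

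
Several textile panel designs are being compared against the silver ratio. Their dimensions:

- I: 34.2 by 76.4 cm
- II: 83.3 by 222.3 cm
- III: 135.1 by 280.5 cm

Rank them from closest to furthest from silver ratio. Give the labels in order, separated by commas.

I: 76.4/34.2 ≈ 2.234 → |2.234 − 2.414| = 0.180
II: 222.3/83.3 ≈ 2.669 → |2.669 − 2.414| = 0.255
III: 280.5/135.1 ≈ 2.076 → |2.076 − 2.414| = 0.338

I, II, III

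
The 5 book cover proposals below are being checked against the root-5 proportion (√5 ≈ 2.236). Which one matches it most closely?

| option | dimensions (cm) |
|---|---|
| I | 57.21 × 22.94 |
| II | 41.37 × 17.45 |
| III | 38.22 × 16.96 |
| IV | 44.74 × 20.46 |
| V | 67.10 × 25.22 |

Ratios (long/short): I ≈ 2.494; II ≈ 2.371; III ≈ 2.254; IV ≈ 2.187; V ≈ 2.661.
root-5 ≈ 2.236; option III is nearest (Δ 0.018).

III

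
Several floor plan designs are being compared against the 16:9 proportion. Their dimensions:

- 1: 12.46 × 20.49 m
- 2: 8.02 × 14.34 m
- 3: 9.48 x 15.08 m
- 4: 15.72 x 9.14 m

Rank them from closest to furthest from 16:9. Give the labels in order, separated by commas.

1: 20.49/12.46 ≈ 1.644 → |1.644 − 1.778| = 0.134
2: 14.34/8.02 ≈ 1.788 → |1.788 − 1.778| = 0.010
3: 15.08/9.48 ≈ 1.591 → |1.591 − 1.778| = 0.187
4: 15.72/9.14 ≈ 1.720 → |1.720 − 1.778| = 0.058

2, 4, 1, 3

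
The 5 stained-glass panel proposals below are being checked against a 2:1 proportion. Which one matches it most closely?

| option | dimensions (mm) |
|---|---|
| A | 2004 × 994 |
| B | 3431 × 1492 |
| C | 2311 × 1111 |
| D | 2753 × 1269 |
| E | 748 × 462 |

Ratios (long/short): A ≈ 2.016; B ≈ 2.300; C ≈ 2.080; D ≈ 2.169; E ≈ 1.619.
2:1 ≈ 2.000; option A is nearest (Δ 0.016).

A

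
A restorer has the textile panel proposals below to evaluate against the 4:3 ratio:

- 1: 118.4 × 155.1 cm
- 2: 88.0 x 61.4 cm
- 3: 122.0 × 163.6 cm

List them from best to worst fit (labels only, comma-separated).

1: 155.1/118.4 ≈ 1.310 → |1.310 − 1.333| = 0.023
2: 88.0/61.4 ≈ 1.433 → |1.433 − 1.333| = 0.100
3: 163.6/122.0 ≈ 1.341 → |1.341 − 1.333| = 0.008

3, 1, 2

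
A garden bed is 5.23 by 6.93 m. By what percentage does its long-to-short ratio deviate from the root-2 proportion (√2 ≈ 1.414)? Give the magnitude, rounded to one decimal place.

Ratio = 6.93 / 5.23 ≈ 1.3250.
Ideal root-2 ≈ 1.4142. |1.3250 − 1.4142| / 1.4142 ≈ 6.31% → 6.3%.

6.3%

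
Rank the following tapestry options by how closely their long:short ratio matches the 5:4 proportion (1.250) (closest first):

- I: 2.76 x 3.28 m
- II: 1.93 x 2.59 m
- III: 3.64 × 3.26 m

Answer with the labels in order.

I: 3.28/2.76 ≈ 1.188 → |1.188 − 1.250| = 0.062
II: 2.59/1.93 ≈ 1.342 → |1.342 − 1.250| = 0.092
III: 3.64/3.26 ≈ 1.117 → |1.117 − 1.250| = 0.133

I, II, III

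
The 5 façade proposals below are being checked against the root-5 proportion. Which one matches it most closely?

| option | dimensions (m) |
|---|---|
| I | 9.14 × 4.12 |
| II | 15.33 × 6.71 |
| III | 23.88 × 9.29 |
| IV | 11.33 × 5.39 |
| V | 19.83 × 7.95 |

I

Target root-5 ≈ 2.236.
I: 2.218 (Δ0.018)  II: 2.285 (Δ0.049)  III: 2.571 (Δ0.335)  IV: 2.102 (Δ0.134)  V: 2.494 (Δ0.258)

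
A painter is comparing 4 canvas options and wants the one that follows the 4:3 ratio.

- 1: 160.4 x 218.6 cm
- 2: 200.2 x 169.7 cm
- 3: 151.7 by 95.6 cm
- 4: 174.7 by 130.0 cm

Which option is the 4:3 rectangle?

4

Target 4:3 ≈ 1.333.
1: 1.363 (Δ0.030)  2: 1.180 (Δ0.153)  3: 1.587 (Δ0.254)  4: 1.344 (Δ0.011)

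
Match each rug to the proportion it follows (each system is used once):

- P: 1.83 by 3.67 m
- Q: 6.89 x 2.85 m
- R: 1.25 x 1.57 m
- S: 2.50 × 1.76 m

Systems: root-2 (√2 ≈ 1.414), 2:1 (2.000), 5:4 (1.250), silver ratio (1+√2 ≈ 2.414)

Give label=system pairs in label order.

P=2:1, Q=silver ratio, R=5:4, S=root-2

P = 3.67/1.83 ≈ 2.005 → 2:1 (2.000)
Q = 6.89/2.85 ≈ 2.418 → silver ratio (2.414)
R = 1.57/1.25 ≈ 1.256 → 5:4 (1.250)
S = 2.50/1.76 ≈ 1.420 → root-2 (1.414)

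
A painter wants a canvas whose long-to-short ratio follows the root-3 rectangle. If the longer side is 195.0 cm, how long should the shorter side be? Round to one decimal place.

root-3 ≈ 1.73205.
Shorter side = 195.0 ÷ 1.73205 ≈ 112.583 → 112.6 cm.

112.6 cm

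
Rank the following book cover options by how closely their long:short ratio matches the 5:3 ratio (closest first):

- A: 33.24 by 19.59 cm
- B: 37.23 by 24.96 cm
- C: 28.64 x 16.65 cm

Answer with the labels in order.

A, C, B

A: 33.24/19.59 ≈ 1.697 → |1.697 − 1.667| = 0.030
B: 37.23/24.96 ≈ 1.492 → |1.492 − 1.667| = 0.175
C: 28.64/16.65 ≈ 1.720 → |1.720 − 1.667| = 0.053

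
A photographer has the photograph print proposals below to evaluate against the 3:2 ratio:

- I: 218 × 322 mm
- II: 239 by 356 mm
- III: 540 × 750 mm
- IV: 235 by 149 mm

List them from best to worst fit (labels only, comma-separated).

II, I, IV, III

I: 322/218 ≈ 1.477 → |1.477 − 1.500| = 0.023
II: 356/239 ≈ 1.490 → |1.490 − 1.500| = 0.010
III: 750/540 ≈ 1.389 → |1.389 − 1.500| = 0.111
IV: 235/149 ≈ 1.577 → |1.577 − 1.500| = 0.077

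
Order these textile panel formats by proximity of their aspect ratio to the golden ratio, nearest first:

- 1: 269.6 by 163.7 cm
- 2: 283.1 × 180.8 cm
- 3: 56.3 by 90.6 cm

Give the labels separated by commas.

1: 269.6/163.7 ≈ 1.647 → |1.647 − 1.618| = 0.029
2: 283.1/180.8 ≈ 1.566 → |1.566 − 1.618| = 0.052
3: 90.6/56.3 ≈ 1.609 → |1.609 − 1.618| = 0.009

3, 1, 2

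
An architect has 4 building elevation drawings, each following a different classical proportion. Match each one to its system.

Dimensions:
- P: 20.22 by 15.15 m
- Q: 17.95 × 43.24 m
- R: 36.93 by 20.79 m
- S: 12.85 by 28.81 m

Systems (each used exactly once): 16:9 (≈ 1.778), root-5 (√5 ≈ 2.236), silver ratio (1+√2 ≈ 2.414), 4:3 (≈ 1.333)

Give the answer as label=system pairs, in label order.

Ratios: P ≈ 1.335; Q ≈ 2.409; R ≈ 1.776; S ≈ 2.242.
Targets: 16:9 ≈ 1.778; root-5 ≈ 2.236; silver ratio ≈ 2.414; 4:3 ≈ 1.333.

P=4:3, Q=silver ratio, R=16:9, S=root-5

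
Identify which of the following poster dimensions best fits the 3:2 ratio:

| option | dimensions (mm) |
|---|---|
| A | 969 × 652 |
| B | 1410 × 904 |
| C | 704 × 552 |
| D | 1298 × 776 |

A

Ratios (long/short): A ≈ 1.486; B ≈ 1.560; C ≈ 1.275; D ≈ 1.673.
3:2 ≈ 1.500; option A is nearest (Δ 0.014).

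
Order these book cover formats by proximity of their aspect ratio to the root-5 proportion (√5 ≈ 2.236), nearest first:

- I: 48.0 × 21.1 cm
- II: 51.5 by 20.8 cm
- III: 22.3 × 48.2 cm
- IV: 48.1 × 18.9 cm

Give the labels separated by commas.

I, III, II, IV

I: 48.0/21.1 ≈ 2.275 → |2.275 − 2.236| = 0.039
II: 51.5/20.8 ≈ 2.476 → |2.476 − 2.236| = 0.240
III: 48.2/22.3 ≈ 2.161 → |2.161 − 2.236| = 0.075
IV: 48.1/18.9 ≈ 2.545 → |2.545 − 2.236| = 0.309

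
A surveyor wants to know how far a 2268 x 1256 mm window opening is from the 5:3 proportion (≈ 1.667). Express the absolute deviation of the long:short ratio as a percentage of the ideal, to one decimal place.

Ratio = 2268 / 1256 ≈ 1.8057.
Ideal 5:3 ≈ 1.6667. |1.8057 − 1.6667| / 1.6667 ≈ 8.34% → 8.3%.

8.3%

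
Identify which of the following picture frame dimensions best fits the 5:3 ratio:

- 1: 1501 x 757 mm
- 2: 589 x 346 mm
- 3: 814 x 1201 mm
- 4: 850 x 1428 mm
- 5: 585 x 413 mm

4

Ratios (long/short): 1 ≈ 1.983; 2 ≈ 1.702; 3 ≈ 1.475; 4 ≈ 1.680; 5 ≈ 1.416.
5:3 ≈ 1.667; option 4 is nearest (Δ 0.013).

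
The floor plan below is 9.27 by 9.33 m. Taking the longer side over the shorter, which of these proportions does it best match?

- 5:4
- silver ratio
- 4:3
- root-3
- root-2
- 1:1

Ratio = 9.33 / 9.27 ≈ 1.006.
Distances: 5:4 1.250 (Δ 0.244); silver ratio 2.414 (Δ 1.408); 4:3 1.333 (Δ 0.327); root-3 1.732 (Δ 0.726); root-2 1.414 (Δ 0.408); 1:1 1.000 (Δ 0.006).

1:1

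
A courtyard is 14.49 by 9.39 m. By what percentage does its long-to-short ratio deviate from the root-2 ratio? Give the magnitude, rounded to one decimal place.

9.1%

Ratio = 14.49 / 9.39 ≈ 1.5431.
Ideal root-2 ≈ 1.4142. |1.5431 − 1.4142| / 1.4142 ≈ 9.11% → 9.1%.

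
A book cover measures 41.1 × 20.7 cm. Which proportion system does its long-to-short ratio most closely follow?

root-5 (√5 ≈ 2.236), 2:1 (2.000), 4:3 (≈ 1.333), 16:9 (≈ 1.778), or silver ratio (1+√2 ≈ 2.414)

Ratio = 41.1 / 20.7 ≈ 1.986.
Distances: root-5 2.236 (Δ 0.250); 2:1 2.000 (Δ 0.014); 4:3 1.333 (Δ 0.653); 16:9 1.778 (Δ 0.208); silver ratio 2.414 (Δ 0.428).

2:1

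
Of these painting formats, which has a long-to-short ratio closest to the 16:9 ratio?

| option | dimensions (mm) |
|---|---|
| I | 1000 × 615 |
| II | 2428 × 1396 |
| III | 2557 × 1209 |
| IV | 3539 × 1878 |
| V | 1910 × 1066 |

Target 16:9 ≈ 1.778.
I: 1.626 (Δ0.152)  II: 1.739 (Δ0.039)  III: 2.115 (Δ0.337)  IV: 1.884 (Δ0.106)  V: 1.792 (Δ0.014)

V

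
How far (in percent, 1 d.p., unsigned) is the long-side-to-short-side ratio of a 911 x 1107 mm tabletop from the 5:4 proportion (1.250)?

2.8%

Ratio = 1107 / 911 ≈ 1.2151.
Ideal 5:4 = 1.2500. |1.2151 − 1.2500| / 1.2500 ≈ 2.79% → 2.8%.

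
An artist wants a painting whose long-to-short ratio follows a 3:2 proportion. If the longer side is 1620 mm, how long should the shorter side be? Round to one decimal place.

1080.0 mm

3:2 = 1.50000.
Shorter side = 1620 ÷ 1.50000 ≈ 1080.000 → 1080.0 mm.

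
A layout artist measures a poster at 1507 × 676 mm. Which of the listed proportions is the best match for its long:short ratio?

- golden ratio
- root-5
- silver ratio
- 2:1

Ratio = 1507 / 676 ≈ 2.229.
Distances: golden ratio 1.618 (Δ 0.611); root-5 2.236 (Δ 0.007); silver ratio 2.414 (Δ 0.185); 2:1 2.000 (Δ 0.229).

root-5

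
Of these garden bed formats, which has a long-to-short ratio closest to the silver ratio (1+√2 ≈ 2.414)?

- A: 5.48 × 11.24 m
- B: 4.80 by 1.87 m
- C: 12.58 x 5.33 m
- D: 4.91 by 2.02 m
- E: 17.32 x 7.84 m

Ratios (long/short): A ≈ 2.051; B ≈ 2.567; C ≈ 2.360; D ≈ 2.431; E ≈ 2.209.
silver ratio ≈ 2.414; option D is nearest (Δ 0.017).

D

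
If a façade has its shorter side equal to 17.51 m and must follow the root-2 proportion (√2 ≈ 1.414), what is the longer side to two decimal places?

root-2 ≈ 1.41421.
Longer side = 17.51 × 1.41421 ≈ 24.7628 → 24.76 m.

24.76 m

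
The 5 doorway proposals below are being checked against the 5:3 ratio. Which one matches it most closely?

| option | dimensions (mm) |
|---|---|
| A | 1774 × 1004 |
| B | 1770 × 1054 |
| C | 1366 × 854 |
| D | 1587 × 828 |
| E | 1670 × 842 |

Target 5:3 ≈ 1.667.
A: 1.767 (Δ0.100)  B: 1.679 (Δ0.012)  C: 1.600 (Δ0.067)  D: 1.917 (Δ0.250)  E: 1.983 (Δ0.316)

B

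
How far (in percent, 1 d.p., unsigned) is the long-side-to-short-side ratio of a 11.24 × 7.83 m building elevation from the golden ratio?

11.3%

Ratio = 11.24 / 7.83 ≈ 1.4355.
Ideal golden ratio ≈ 1.6180. |1.4355 − 1.6180| / 1.6180 ≈ 11.28% → 11.3%.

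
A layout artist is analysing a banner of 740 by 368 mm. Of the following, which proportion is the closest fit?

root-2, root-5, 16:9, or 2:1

740/368 ≈ 2.011. Nearest candidates are 2:1 (2.000, off by 0.011) and root-5 (2.236, off by 0.225).

2:1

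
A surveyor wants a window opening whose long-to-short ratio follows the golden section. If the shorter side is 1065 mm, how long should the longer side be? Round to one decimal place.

1723.2 mm

golden ratio ≈ 1.61803.
Longer side = 1065 × 1.61803 ≈ 1723.202 → 1723.2 mm.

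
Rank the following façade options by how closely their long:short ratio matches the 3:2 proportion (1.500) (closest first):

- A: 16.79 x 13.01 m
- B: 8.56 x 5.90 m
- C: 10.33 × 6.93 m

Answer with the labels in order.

A: 16.79/13.01 ≈ 1.291 → |1.291 − 1.500| = 0.209
B: 8.56/5.90 ≈ 1.451 → |1.451 − 1.500| = 0.049
C: 10.33/6.93 ≈ 1.491 → |1.491 − 1.500| = 0.009

C, B, A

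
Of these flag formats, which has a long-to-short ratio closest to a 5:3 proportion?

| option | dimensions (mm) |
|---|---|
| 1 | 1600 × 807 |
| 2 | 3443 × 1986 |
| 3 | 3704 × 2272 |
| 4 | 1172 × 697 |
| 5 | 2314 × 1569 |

4

Ratios (long/short): 1 ≈ 1.983; 2 ≈ 1.734; 3 ≈ 1.630; 4 ≈ 1.681; 5 ≈ 1.475.
5:3 ≈ 1.667; option 4 is nearest (Δ 0.014).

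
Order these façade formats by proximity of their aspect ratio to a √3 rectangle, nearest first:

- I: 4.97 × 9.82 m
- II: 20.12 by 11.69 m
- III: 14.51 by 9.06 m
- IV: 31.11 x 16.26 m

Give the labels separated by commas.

I: 9.82/4.97 ≈ 1.976 → |1.976 − 1.732| = 0.244
II: 20.12/11.69 ≈ 1.721 → |1.721 − 1.732| = 0.011
III: 14.51/9.06 ≈ 1.602 → |1.602 − 1.732| = 0.130
IV: 31.11/16.26 ≈ 1.913 → |1.913 − 1.732| = 0.181

II, III, IV, I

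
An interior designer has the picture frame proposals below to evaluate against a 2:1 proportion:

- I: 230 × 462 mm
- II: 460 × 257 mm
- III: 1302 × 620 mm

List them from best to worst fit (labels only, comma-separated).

I, III, II

I: 462/230 ≈ 2.009 → |2.009 − 2.000| = 0.009
II: 460/257 ≈ 1.790 → |1.790 − 2.000| = 0.210
III: 1302/620 ≈ 2.100 → |2.100 − 2.000| = 0.100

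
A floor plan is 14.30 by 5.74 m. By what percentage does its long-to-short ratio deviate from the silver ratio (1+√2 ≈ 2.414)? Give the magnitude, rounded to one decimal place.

3.2%

Ratio = 14.30 / 5.74 ≈ 2.4913.
Ideal silver ratio ≈ 2.4142. |2.4913 − 2.4142| / 2.4142 ≈ 3.19% → 3.2%.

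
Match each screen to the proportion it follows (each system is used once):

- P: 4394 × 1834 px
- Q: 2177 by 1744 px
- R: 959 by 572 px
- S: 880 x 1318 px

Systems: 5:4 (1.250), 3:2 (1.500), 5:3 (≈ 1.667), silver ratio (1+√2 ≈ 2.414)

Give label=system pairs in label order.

P=silver ratio, Q=5:4, R=5:3, S=3:2

P = 4394/1834 ≈ 2.396 → silver ratio (2.414)
Q = 2177/1744 ≈ 1.248 → 5:4 (1.250)
R = 959/572 ≈ 1.677 → 5:3 (1.667)
S = 1318/880 ≈ 1.498 → 3:2 (1.500)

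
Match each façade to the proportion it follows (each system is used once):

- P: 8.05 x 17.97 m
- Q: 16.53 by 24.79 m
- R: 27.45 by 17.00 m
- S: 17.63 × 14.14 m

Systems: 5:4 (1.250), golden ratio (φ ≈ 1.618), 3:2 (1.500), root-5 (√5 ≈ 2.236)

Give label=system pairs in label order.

P=root-5, Q=3:2, R=golden ratio, S=5:4

P = 17.97/8.05 ≈ 2.232 → root-5 (2.236)
Q = 24.79/16.53 ≈ 1.500 → 3:2 (1.500)
R = 27.45/17.00 ≈ 1.615 → golden ratio (1.618)
S = 17.63/14.14 ≈ 1.247 → 5:4 (1.250)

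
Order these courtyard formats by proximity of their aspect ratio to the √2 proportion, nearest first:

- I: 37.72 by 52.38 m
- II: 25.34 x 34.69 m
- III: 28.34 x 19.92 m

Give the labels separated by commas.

III, I, II

Ratios: I = 52.38 / 37.72 ≈ 1.389; II = 34.69 / 25.34 ≈ 1.369; III = 28.34 / 19.92 ≈ 1.423.
|Δ from 1.414|: I 0.025; II 0.045; III 0.009.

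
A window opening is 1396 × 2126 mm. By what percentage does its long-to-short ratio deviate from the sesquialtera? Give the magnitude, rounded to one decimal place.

1.5%

Ratio = 2126 / 1396 ≈ 1.5229.
Ideal 3:2 = 1.5000. |1.5229 − 1.5000| / 1.5000 ≈ 1.53% → 1.5%.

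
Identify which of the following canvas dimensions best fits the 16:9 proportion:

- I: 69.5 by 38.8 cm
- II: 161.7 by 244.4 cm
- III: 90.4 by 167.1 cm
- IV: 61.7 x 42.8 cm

I

Ratios (long/short): I ≈ 1.791; II ≈ 1.511; III ≈ 1.848; IV ≈ 1.442.
16:9 ≈ 1.778; option I is nearest (Δ 0.013).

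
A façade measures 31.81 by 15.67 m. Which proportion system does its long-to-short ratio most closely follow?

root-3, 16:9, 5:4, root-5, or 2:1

31.81/15.67 ≈ 2.030. Nearest candidates are 2:1 (2.000, off by 0.030) and root-5 (2.236, off by 0.206).

2:1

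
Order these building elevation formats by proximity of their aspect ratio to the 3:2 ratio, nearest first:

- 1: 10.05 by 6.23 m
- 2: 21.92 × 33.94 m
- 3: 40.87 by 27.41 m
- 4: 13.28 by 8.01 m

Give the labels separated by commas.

3, 2, 1, 4

Ratios: 1 = 10.05 / 6.23 ≈ 1.613; 2 = 33.94 / 21.92 ≈ 1.548; 3 = 40.87 / 27.41 ≈ 1.491; 4 = 13.28 / 8.01 ≈ 1.658.
|Δ from 1.500|: 1 0.113; 2 0.048; 3 0.009; 4 0.158.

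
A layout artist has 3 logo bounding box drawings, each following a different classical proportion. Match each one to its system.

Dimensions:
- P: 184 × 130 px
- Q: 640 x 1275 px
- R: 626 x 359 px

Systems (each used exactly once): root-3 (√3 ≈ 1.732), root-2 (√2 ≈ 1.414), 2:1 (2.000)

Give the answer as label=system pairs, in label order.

P = 184/130 ≈ 1.415 → root-2 (1.414)
Q = 1275/640 ≈ 1.992 → 2:1 (2.000)
R = 626/359 ≈ 1.744 → root-3 (1.732)

P=root-2, Q=2:1, R=root-3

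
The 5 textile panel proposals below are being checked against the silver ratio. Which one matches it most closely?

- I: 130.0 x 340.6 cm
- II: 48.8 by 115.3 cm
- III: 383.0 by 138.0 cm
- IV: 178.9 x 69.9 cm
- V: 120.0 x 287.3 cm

Ratios (long/short): I ≈ 2.620; II ≈ 2.363; III ≈ 2.775; IV ≈ 2.559; V ≈ 2.394.
silver ratio ≈ 2.414; option V is nearest (Δ 0.020).

V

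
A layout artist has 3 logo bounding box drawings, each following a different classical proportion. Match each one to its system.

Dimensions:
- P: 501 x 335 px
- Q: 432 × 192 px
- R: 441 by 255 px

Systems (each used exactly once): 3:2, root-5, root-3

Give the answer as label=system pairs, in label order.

P = 501/335 ≈ 1.496 → 3:2 (1.500)
Q = 432/192 ≈ 2.250 → root-5 (2.236)
R = 441/255 ≈ 1.729 → root-3 (1.732)

P=3:2, Q=root-5, R=root-3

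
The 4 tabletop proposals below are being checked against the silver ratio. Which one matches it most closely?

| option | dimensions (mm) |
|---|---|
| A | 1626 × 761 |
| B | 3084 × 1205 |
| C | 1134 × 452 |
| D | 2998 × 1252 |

Ratios (long/short): A ≈ 2.137; B ≈ 2.559; C ≈ 2.509; D ≈ 2.395.
silver ratio ≈ 2.414; option D is nearest (Δ 0.019).

D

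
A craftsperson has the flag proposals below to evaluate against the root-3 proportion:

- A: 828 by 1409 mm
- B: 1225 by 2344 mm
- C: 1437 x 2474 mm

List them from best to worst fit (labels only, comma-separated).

C, A, B

A: 1409/828 ≈ 1.702 → |1.702 − 1.732| = 0.030
B: 2344/1225 ≈ 1.913 → |1.913 − 1.732| = 0.181
C: 2474/1437 ≈ 1.722 → |1.722 − 1.732| = 0.010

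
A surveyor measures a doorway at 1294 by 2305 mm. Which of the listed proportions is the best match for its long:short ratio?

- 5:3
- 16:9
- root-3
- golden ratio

Ratio = 2305 / 1294 ≈ 1.781.
Distances: 5:3 1.667 (Δ 0.114); 16:9 1.778 (Δ 0.003); root-3 1.732 (Δ 0.049); golden ratio 1.618 (Δ 0.163).

16:9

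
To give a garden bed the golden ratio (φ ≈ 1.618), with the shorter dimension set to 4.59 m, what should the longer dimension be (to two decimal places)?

golden ratio ≈ 1.61803.
Longer side = 4.59 × 1.61803 ≈ 7.4268 → 7.43 m.

7.43 m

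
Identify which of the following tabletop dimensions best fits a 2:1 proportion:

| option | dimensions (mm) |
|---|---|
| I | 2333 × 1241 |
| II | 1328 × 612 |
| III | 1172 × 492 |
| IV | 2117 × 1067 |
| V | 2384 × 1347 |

IV

Ratios (long/short): I ≈ 1.880; II ≈ 2.170; III ≈ 2.382; IV ≈ 1.984; V ≈ 1.770.
2:1 ≈ 2.000; option IV is nearest (Δ 0.016).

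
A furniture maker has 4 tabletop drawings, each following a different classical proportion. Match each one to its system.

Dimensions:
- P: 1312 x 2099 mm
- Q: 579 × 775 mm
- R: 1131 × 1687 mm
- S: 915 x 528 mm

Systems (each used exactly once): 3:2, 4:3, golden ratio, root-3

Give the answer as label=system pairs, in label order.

Ratios: P ≈ 1.600; Q ≈ 1.339; R ≈ 1.492; S ≈ 1.733.
Targets: 3:2 ≈ 1.500; 4:3 ≈ 1.333; golden ratio ≈ 1.618; root-3 ≈ 1.732.

P=golden ratio, Q=4:3, R=3:2, S=root-3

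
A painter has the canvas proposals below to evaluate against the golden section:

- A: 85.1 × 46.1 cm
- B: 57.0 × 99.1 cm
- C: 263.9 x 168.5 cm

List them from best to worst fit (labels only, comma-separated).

C, B, A

A: 85.1/46.1 ≈ 1.846 → |1.846 − 1.618| = 0.228
B: 99.1/57.0 ≈ 1.739 → |1.739 − 1.618| = 0.121
C: 263.9/168.5 ≈ 1.566 → |1.566 − 1.618| = 0.052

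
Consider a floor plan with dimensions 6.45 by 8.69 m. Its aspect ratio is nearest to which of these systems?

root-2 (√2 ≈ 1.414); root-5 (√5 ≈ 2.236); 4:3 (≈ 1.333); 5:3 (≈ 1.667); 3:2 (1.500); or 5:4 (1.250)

4:3

8.69/6.45 ≈ 1.347. Nearest candidates are 4:3 (1.333, off by 0.014) and root-2 (1.414, off by 0.067).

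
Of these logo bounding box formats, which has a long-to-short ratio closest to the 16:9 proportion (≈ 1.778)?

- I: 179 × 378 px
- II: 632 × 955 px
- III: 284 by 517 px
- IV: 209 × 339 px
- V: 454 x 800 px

V

Ratios (long/short): I ≈ 2.112; II ≈ 1.511; III ≈ 1.820; IV ≈ 1.622; V ≈ 1.762.
16:9 ≈ 1.778; option V is nearest (Δ 0.016).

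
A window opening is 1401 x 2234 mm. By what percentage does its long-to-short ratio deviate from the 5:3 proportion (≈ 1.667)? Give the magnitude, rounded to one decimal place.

4.3%

Ratio = 2234 / 1401 ≈ 1.5946.
Ideal 5:3 ≈ 1.6667. |1.5946 − 1.6667| / 1.6667 ≈ 4.33% → 4.3%.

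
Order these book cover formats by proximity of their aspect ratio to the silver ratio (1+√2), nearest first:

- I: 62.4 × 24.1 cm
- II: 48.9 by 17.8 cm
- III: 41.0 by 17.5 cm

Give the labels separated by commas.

III, I, II

I: 62.4/24.1 ≈ 2.589 → |2.589 − 2.414| = 0.175
II: 48.9/17.8 ≈ 2.747 → |2.747 − 2.414| = 0.333
III: 41.0/17.5 ≈ 2.343 → |2.343 − 2.414| = 0.071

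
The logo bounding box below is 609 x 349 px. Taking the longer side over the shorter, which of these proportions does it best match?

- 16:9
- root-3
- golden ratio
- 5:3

root-3

Ratio = 609 / 349 ≈ 1.745.
Distances: 16:9 1.778 (Δ 0.033); root-3 1.732 (Δ 0.013); golden ratio 1.618 (Δ 0.127); 5:3 1.667 (Δ 0.078).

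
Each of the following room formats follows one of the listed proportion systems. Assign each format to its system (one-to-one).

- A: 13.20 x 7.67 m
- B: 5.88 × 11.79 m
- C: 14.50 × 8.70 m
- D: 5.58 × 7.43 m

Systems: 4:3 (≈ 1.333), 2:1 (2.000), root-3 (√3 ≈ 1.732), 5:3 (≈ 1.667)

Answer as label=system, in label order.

Ratios: A ≈ 1.721; B ≈ 2.005; C ≈ 1.667; D ≈ 1.332.
Targets: 4:3 ≈ 1.333; 2:1 ≈ 2.000; root-3 ≈ 1.732; 5:3 ≈ 1.667.

A=root-3, B=2:1, C=5:3, D=4:3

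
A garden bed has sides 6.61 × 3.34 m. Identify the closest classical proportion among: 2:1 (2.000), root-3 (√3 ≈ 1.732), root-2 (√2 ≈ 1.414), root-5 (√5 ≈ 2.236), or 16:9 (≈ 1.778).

6.61/3.34 ≈ 1.979. Nearest candidates are 2:1 (2.000, off by 0.021) and 16:9 (1.778, off by 0.201).

2:1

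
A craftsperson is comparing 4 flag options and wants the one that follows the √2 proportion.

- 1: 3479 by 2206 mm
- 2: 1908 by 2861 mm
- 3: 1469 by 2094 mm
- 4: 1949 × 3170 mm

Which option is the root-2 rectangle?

3

Ratios (long/short): 1 ≈ 1.577; 2 ≈ 1.499; 3 ≈ 1.425; 4 ≈ 1.626.
root-2 ≈ 1.414; option 3 is nearest (Δ 0.011).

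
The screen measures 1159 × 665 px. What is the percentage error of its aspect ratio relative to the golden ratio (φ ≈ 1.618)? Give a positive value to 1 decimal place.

7.7%

Ratio = 1159 / 665 ≈ 1.7429.
Ideal golden ratio ≈ 1.6180. |1.7429 − 1.6180| / 1.6180 ≈ 7.72% → 7.7%.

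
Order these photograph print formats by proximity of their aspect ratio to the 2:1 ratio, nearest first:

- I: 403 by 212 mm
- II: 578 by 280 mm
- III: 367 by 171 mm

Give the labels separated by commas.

I: 403/212 ≈ 1.901 → |1.901 − 2.000| = 0.099
II: 578/280 ≈ 2.064 → |2.064 − 2.000| = 0.064
III: 367/171 ≈ 2.146 → |2.146 − 2.000| = 0.146

II, I, III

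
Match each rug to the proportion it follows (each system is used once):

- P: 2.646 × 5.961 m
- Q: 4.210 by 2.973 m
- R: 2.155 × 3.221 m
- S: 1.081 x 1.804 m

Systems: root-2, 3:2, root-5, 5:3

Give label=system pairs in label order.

P=root-5, Q=root-2, R=3:2, S=5:3

P = 5.961/2.646 ≈ 2.253 → root-5 (2.236)
Q = 4.210/2.973 ≈ 1.416 → root-2 (1.414)
R = 3.221/2.155 ≈ 1.495 → 3:2 (1.500)
S = 1.804/1.081 ≈ 1.669 → 5:3 (1.667)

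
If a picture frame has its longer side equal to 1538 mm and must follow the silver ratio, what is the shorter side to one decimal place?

637.1 mm

silver ratio ≈ 2.41421.
Shorter side = 1538 ÷ 2.41421 ≈ 637.061 → 637.1 mm.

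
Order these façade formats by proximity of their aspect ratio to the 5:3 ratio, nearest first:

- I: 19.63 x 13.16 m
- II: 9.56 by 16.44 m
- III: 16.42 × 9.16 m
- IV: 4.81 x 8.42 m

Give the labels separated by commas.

Ratios: I = 19.63 / 13.16 ≈ 1.492; II = 16.44 / 9.56 ≈ 1.720; III = 16.42 / 9.16 ≈ 1.793; IV = 8.42 / 4.81 ≈ 1.751.
|Δ from 1.667|: I 0.175; II 0.053; III 0.126; IV 0.084.

II, IV, III, I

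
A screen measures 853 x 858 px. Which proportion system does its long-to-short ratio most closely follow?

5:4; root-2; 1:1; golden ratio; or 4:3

858/853 ≈ 1.006. Nearest candidates are 1:1 (1.000, off by 0.006) and 5:4 (1.250, off by 0.244).

1:1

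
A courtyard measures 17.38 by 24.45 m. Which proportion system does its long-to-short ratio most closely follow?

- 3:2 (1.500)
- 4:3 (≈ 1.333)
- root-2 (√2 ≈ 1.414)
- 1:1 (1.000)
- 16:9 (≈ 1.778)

root-2

24.45/17.38 ≈ 1.407. Nearest candidates are root-2 (1.414, off by 0.007) and 4:3 (1.333, off by 0.074).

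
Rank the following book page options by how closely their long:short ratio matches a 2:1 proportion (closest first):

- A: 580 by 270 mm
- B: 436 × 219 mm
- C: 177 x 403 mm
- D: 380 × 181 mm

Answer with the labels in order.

A: 580/270 ≈ 2.148 → |2.148 − 2.000| = 0.148
B: 436/219 ≈ 1.991 → |1.991 − 2.000| = 0.009
C: 403/177 ≈ 2.277 → |2.277 − 2.000| = 0.277
D: 380/181 ≈ 2.099 → |2.099 − 2.000| = 0.099

B, D, A, C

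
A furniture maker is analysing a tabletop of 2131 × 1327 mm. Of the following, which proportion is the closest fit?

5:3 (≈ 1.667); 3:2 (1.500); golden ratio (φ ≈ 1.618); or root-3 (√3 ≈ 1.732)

2131/1327 ≈ 1.606. Nearest candidates are golden ratio (1.618, off by 0.012) and 5:3 (1.667, off by 0.061).

golden ratio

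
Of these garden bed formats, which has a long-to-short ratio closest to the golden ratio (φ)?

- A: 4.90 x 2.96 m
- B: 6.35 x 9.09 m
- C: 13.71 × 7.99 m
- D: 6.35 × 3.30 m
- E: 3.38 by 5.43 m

Ratios (long/short): A ≈ 1.655; B ≈ 1.431; C ≈ 1.716; D ≈ 1.924; E ≈ 1.607.
golden ratio ≈ 1.618; option E is nearest (Δ 0.011).

E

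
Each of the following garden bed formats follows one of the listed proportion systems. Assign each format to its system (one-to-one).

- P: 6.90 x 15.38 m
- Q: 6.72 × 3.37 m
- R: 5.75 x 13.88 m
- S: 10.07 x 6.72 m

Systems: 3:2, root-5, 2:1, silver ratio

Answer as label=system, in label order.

P=root-5, Q=2:1, R=silver ratio, S=3:2

P = 15.38/6.90 ≈ 2.229 → root-5 (2.236)
Q = 6.72/3.37 ≈ 1.994 → 2:1 (2.000)
R = 13.88/5.75 ≈ 2.414 → silver ratio (2.414)
S = 10.07/6.72 ≈ 1.499 → 3:2 (1.500)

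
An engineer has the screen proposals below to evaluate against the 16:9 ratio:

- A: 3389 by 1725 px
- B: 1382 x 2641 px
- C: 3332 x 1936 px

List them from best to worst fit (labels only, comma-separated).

A: 3389/1725 ≈ 1.965 → |1.965 − 1.778| = 0.187
B: 2641/1382 ≈ 1.911 → |1.911 − 1.778| = 0.133
C: 3332/1936 ≈ 1.721 → |1.721 − 1.778| = 0.057

C, B, A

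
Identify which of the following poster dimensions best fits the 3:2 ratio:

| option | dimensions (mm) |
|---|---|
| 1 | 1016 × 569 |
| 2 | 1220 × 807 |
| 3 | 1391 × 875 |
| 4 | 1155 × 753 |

Ratios (long/short): 1 ≈ 1.786; 2 ≈ 1.512; 3 ≈ 1.590; 4 ≈ 1.534.
3:2 ≈ 1.500; option 2 is nearest (Δ 0.012).

2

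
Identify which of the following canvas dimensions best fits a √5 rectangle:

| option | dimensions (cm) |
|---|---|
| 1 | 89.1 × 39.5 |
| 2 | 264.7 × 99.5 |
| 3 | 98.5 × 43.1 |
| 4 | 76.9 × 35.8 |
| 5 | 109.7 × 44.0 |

1

Target root-5 ≈ 2.236.
1: 2.256 (Δ0.020)  2: 2.660 (Δ0.424)  3: 2.285 (Δ0.049)  4: 2.148 (Δ0.088)  5: 2.493 (Δ0.257)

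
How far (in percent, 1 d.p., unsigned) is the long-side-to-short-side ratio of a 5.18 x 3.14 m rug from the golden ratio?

Ratio = 5.18 / 3.14 ≈ 1.6497.
Ideal golden ratio ≈ 1.6180. |1.6497 − 1.6180| / 1.6180 ≈ 1.96% → 2.0%.

2.0%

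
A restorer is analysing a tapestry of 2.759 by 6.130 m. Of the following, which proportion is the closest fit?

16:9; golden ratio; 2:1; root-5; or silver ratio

Ratio = 6.130 / 2.759 ≈ 2.222.
Distances: 16:9 1.778 (Δ 0.444); golden ratio 1.618 (Δ 0.604); 2:1 2.000 (Δ 0.222); root-5 2.236 (Δ 0.014); silver ratio 2.414 (Δ 0.192).

root-5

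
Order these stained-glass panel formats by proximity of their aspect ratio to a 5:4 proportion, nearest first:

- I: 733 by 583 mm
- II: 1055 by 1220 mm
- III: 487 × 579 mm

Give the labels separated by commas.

I: 733/583 ≈ 1.257 → |1.257 − 1.250| = 0.007
II: 1220/1055 ≈ 1.156 → |1.156 − 1.250| = 0.094
III: 579/487 ≈ 1.189 → |1.189 − 1.250| = 0.061

I, III, II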